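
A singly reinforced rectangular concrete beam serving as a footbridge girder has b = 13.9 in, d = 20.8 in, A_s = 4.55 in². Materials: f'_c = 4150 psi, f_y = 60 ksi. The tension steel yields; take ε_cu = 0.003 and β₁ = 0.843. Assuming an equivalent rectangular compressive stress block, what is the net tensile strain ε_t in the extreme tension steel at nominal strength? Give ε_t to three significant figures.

ε_t ≈ 0.00645

a = A_s f_y/(0.85 f'_c b) = 5.568 in.
β₁ = 0.843, so c = a/β₁ = 5.568/0.843 = 6.605 in.
From the linear strain diagram with ε_cu = 0.003: ε_t = 0.003 (d − c)/c = 0.003 × (20.8 − 6.605)/6.605 = 0.00645.
Since ε_t ≥ 0.005, the section is tension-controlled.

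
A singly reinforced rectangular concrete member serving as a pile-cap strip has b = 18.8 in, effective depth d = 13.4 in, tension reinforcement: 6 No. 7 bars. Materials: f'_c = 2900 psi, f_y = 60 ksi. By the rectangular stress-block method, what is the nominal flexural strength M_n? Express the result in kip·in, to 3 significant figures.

M_n ≈ 2390 kip·in

A_s = 6 × 0.6 = 3.6 in².
T = A_s f_y = 3.6 × 60 = 216 kips.
a = T/(0.85 f'_c b) = 216/(0.85 × 2.9 × 18.8) = 4.661 in.
M_n = T(d − a/2) = 216 × (13.4 − 2.3305) = 2391.0 kip·in.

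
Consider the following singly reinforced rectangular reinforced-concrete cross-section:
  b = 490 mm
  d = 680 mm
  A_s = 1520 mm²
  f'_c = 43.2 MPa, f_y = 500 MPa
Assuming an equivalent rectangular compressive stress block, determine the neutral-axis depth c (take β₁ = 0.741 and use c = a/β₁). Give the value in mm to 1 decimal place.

c ≈ 57.0 mm

T = A_s f_y = 1520 × 500 = 760000 N = 760 kN.
Setting C = 0.85 f'_c a b equal to T: a = 760000/(0.85 × 43.2 × 490) = 42.239 mm.
With β₁ = 0.741, c = a/β₁ = 42.239/0.741 = 57.0 mm.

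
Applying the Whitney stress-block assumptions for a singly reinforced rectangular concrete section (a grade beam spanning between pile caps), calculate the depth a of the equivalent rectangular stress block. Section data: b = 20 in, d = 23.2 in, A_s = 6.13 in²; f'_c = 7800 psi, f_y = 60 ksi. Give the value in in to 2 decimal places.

T = A_s f_y = 6.13 × 60 = 367.8 kips.
a = T/(0.85 f'_c b) = 367.8/(0.85 × 7.8 × 20) = 2.77 in.

a ≈ 2.77 in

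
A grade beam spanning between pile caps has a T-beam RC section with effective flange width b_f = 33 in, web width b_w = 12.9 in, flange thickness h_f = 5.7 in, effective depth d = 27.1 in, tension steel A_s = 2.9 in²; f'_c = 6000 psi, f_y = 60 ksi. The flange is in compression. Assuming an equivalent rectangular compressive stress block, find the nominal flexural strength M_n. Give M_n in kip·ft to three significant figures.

M_n ≈ 385 kip·ft

Tension: T = A_s f_y = 2.9 × 60 = 174 kips.
Try a within the flange: a = T/(0.85 f'_c b_f) = 174/(0.85 × 6 × 33) = 1.034 in.
Since a = 1.034 ≤ h_f = 5.7 in, the stress block lies entirely in the flange; analyse as a rectangular beam of width b_f.
M_n = T(d − a/2) = 174 × (27.1 − 0.517) = 4625.4 kip·in.
M_n = 4625.4/12 = 385.45 kip·ft.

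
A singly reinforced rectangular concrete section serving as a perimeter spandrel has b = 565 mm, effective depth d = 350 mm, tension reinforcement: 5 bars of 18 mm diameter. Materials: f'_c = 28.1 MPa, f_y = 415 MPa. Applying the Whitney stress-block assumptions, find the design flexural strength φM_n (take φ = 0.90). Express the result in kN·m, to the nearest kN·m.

A_s = 5 × 254 = 1270 mm².
T = A_s f_y = 1270 × 415 = 527050 N = 527.05 kN.
From C = T: a = T/(0.85 f'_c b) = 527050/(0.85 × 28.1 × 565) = 39.06 mm.
M_n = T(d − a/2) = 527.05 kN × (350 − 19.53) mm = 174.17 kN·m.
φM_n = 0.90 × 174.17 = 156.75 kN·m.

φM_n ≈ 157 kN·m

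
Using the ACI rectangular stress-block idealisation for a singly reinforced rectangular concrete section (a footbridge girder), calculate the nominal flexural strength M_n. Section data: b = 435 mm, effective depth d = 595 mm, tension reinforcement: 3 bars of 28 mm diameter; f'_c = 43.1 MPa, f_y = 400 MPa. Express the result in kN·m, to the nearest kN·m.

M_n ≈ 423 kN·m

A_s = 3 × 616 = 1848 mm².
T = A_s f_y = 1848 × 400 = 739200 N = 739.2 kN.
From C = T: a = T/(0.85 f'_c b) = 739200/(0.85 × 43.1 × 435) = 46.38 mm.
M_n = T(d − a/2) = 739.2 kN × (595 − 23.19) mm = 422.68 kN·m.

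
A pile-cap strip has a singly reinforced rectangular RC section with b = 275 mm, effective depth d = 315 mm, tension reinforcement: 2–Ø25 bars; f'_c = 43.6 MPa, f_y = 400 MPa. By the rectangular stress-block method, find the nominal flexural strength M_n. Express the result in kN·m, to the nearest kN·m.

M_n ≈ 116 kN·m

A_s = 2 × 491 = 982 mm².
T = A_s f_y = 982 × 400 = 392800 N = 392.8 kN.
From C = T: a = T/(0.85 f'_c b) = 392800/(0.85 × 43.6 × 275) = 38.54 mm.
M_n = T(d − a/2) = 392.8 kN × (315 − 19.27) mm = 116.16 kN·m.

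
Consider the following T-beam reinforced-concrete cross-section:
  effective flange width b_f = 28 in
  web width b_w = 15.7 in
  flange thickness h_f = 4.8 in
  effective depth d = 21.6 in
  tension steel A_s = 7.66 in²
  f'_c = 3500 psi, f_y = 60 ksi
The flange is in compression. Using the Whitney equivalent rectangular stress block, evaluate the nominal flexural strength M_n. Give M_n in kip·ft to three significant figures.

Tension: T = A_s f_y = 7.66 × 60 = 459.6 kips.
Try a within the flange: a = T/(0.85 f'_c b_f) = 459.6/(0.85 × 3.5 × 28) = 5.517 in.
a = 5.517 > h_f = 4.8 in: the block extends into the web. Split into flange-overhang and web parts.
C_f = 0.85 f'_c (b_f − b_w) h_f = 0.85 × 3.5 × (28 − 15.7) × 4.8 = 175.6 kips.
Remaining web compression depth: a_w = (T − C_f)/(0.85 f'_c b_w) = (459.6 − 175.6)/(0.85 × 3.5 × 15.7) = 6.080 in.
M_n = C_f(d − h_f/2) + (T − C_f)(d − a_w/2) = 175.6 × (21.6 − 2.4) + 284 × (21.6 − 3.04) = 3371.5 + 5271.0 = 8642.5 kip·in.
M_n = 8642.5/12 = 720.21 kip·ft.

M_n ≈ 720 kip·ft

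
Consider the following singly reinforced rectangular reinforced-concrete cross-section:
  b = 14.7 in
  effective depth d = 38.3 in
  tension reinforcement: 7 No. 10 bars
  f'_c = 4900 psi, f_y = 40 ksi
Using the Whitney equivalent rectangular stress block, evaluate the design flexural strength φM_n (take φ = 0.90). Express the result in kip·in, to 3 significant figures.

φM_n ≈ 11300 kip·in

A_s = 7 × 1.27 = 8.89 in².
T = A_s f_y = 8.89 × 40 = 355.6 kips.
a = T/(0.85 f'_c b) = 355.6/(0.85 × 4.9 × 14.7) = 5.808 in.
M_n = T(d − a/2) = 355.6 × (38.3 − 2.904) = 12586.8 kip·in.
φM_n = 0.90 × 12586.8 = 11328.1 kip·in.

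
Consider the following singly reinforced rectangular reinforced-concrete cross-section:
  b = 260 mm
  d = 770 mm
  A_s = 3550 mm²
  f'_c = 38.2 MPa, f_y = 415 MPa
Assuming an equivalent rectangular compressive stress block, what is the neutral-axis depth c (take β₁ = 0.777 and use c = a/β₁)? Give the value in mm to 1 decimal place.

T = A_s f_y = 3550 × 415 = 1473250 N = 1473.25 kN.
Setting C = 0.85 f'_c a b equal to T: a = 1473250/(0.85 × 38.2 × 260) = 174.510 mm.
With β₁ = 0.777, c = a/β₁ = 174.510/0.777 = 224.6 mm.

c ≈ 224.6 mm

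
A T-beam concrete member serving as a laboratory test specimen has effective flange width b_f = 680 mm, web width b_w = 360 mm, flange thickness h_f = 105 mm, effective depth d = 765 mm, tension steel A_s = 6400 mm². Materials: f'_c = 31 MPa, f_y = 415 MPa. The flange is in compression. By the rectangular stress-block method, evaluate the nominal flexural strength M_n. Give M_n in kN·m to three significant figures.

M_n ≈ 1820 kN·m

Tension: T = A_s f_y = 6400 × 415 = 2656000 N.
Try a within the flange: a = T/(0.85 f'_c b_f) = 2656000/(0.85 × 31 × 680) = 148.23 mm.
a = 148.23 > h_f = 105 mm: the block extends into the web. Split into flange-overhang and web parts.
C_f = 0.85 f'_c (b_f − b_w) h_f = 0.85 × 31 × (680 − 360) × 105 = 885360 N.
Remaining web compression depth: a_w = (T − C_f)/(0.85 f'_c b_w) = (2656000 − 885360)/(0.85 × 31 × 360) = 186.66 mm.
M_n = C_f(d − h_f/2) + (T − C_f)(d − a_w/2) = 885360 × (765 − 52.5) + 1770640 × (765 − 93.33) = 630.82 + 1189.29 = 1820.11 × 10⁶ N·mm.
M_n = 1820.11 kN·m.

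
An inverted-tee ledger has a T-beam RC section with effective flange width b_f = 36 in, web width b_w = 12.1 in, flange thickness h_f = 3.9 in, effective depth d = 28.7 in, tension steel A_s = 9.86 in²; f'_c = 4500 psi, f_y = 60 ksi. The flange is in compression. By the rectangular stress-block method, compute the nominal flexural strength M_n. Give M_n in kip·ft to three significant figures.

M_n ≈ 1310 kip·ft

Tension: T = A_s f_y = 9.86 × 60 = 591.6 kips.
Try a within the flange: a = T/(0.85 f'_c b_f) = 591.6/(0.85 × 4.5 × 36) = 4.296 in.
a = 4.296 > h_f = 3.9 in: the block extends into the web. Split into flange-overhang and web parts.
C_f = 0.85 f'_c (b_f − b_w) h_f = 0.85 × 4.5 × (36 − 12.1) × 3.9 = 356.5 kips.
Remaining web compression depth: a_w = (T − C_f)/(0.85 f'_c b_w) = (591.6 − 356.5)/(0.85 × 4.5 × 12.1) = 5.080 in.
M_n = C_f(d − h_f/2) + (T − C_f)(d − a_w/2) = 356.5 × (28.7 − 1.95) + 235.1 × (28.7 − 2.54) = 9536.4 + 6150.2 = 15686.6 kip·in.
M_n = 15686.6/12 = 1307.22 kip·ft.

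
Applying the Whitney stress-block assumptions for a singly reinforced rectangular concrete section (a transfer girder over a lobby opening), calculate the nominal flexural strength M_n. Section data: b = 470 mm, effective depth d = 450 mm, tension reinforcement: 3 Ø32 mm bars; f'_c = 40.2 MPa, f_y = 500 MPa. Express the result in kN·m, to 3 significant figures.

M_n ≈ 497 kN·m

A_s = 3 × 804 = 2412 mm².
T = A_s f_y = 2412 × 500 = 1206000 N = 1206 kN.
From C = T: a = T/(0.85 f'_c b) = 1206000/(0.85 × 40.2 × 470) = 75.09 mm.
M_n = T(d − a/2) = 1206 kN × (450 − 37.545) mm = 497.42 kN·m.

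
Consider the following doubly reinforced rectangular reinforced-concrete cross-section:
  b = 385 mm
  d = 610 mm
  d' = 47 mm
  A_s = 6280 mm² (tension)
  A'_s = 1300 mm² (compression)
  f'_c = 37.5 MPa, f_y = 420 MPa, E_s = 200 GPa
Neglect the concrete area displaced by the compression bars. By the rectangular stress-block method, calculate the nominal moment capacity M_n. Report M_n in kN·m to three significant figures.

M_n ≈ 1410 kN·m

Assume both tension and compression steel yield.
Net tension couple steel: A_s − A'_s = 4980 mm².
a = (A_s − A'_s) f_y / (0.85 f'_c b) = 2091600/(0.85 × 37.5 × 385) = 170.44 mm.
c = a/β₁ = 170.44/0.782 = 217.95 mm; ε'_s = 0.003(c − d')/c = 0.0024 ≥ f_y/E_s = 0.0021, so compression steel does yield.
M_n = (A_s − A'_s) f_y (d − a/2) + A'_s f_y (d − d') = [2091600 × (610 − 85.22) + 546000 × (610 − 47)] × 10⁻⁶ = 1097.63 + 307.40 = 1405.03 kN·m.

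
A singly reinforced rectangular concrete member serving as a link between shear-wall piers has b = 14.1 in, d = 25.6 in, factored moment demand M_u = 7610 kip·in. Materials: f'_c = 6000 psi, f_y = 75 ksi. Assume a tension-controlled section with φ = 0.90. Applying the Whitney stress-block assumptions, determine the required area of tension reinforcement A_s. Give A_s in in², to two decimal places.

A_s ≈ 4.89 in²

M_n = M_u/φ = 7610/0.90 = 8455.56 kip·in.
From M_n = 0.85 f'_c a b (d − a/2):
a = d − √(d² − 2M_n/(0.85 f'_c b)) = 25.6 − √(25.6² − 2 × 8455.56/(0.85 × 6 × 14.1)) = 5.101 in.
A_s = 0.85 f'_c a b / f_y = 0.85 × 6 × 5.101 × 14.1 / 75 = 4.891 in².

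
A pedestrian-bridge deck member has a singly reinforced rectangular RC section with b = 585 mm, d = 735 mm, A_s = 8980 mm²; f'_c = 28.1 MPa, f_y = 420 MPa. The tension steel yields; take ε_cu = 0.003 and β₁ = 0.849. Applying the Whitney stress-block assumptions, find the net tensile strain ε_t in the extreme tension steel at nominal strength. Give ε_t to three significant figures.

a = A_s f_y/(0.85 f'_c b) = 269.93 mm.
β₁ = 0.849, so c = a/β₁ = 269.93/0.849 = 317.94 mm.
From the linear strain diagram with ε_cu = 0.003: ε_t = 0.003 (d − c)/c = 0.003 × (735 − 317.94)/317.94 = 0.00394.
ε_t < 0.004 — the section is over-reinforced for flexure under ACI limits.

ε_t ≈ 0.00394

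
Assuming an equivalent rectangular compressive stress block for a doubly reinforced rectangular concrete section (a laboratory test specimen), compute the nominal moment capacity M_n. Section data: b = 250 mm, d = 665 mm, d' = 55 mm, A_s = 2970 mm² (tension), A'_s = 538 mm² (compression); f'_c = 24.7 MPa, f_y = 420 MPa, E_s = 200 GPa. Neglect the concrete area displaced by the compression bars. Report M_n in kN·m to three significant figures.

M_n ≈ 718 kN·m

Assume both tension and compression steel yield.
Net tension couple steel: A_s − A'_s = 2432 mm².
a = (A_s − A'_s) f_y / (0.85 f'_c b) = 1021440/(0.85 × 24.7 × 250) = 194.61 mm.
c = a/β₁ = 194.61/0.85 = 228.95 mm; ε'_s = 0.003(c − d')/c = 0.0023 ≥ f_y/E_s = 0.0021, so compression steel does yield.
M_n = (A_s − A'_s) f_y (d − a/2) + A'_s f_y (d − d') = [1021440 × (665 − 97.305) + 225960 × (665 − 55)] × 10⁻⁶ = 579.87 + 137.84 = 717.71 kN·m.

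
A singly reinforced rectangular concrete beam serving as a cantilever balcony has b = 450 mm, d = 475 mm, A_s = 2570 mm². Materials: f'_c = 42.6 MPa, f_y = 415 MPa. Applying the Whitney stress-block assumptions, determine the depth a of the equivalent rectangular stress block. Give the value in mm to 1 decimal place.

a ≈ 65.5 mm

T = A_s f_y = 2570 × 415 = 1066550 N = 1066.55 kN.
Setting C = 0.85 f'_c a b equal to T: a = 1066550/(0.85 × 42.6 × 450) = 65.5 mm.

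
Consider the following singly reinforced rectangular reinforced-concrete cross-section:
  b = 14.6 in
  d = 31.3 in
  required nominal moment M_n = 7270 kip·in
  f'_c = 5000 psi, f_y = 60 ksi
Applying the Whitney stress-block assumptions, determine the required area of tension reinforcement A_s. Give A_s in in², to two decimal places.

From M_n = 0.85 f'_c a b (d − a/2):
a = d − √(d² − 2M_n/(0.85 f'_c b)) = 31.3 − √(31.3² − 2 × 7270/(0.85 × 5 × 14.6)) = 3.999 in.
A_s = 0.85 f'_c a b / f_y = 0.85 × 5 × 3.999 × 14.6 / 60 = 4.136 in².

A_s ≈ 4.14 in²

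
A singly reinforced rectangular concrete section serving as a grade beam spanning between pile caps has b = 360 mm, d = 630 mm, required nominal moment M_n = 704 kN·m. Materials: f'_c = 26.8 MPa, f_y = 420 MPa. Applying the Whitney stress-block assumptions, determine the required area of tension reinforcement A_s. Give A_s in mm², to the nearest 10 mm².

A_s ≈ 3040 mm²

With M_n = 0.85 f'_c a b (d − a/2), solve the quadratic for a:
a = d − √(d² − 2M_n/(0.85 f'_c b)) = 630 − √(630² − 2 × 704×10⁶/(0.85 × 26.8 × 360)) = 155.44 mm.
A_s = 0.85 f'_c a b / f_y = 0.85 × 26.8 × 155.44 × 360 / 420 = 3035.1 mm².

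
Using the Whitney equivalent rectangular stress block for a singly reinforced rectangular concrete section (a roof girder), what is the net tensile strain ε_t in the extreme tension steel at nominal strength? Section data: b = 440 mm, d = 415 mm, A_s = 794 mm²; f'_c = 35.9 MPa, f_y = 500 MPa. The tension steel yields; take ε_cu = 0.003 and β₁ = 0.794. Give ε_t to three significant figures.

ε_t ≈ 0.0304

a = A_s f_y/(0.85 f'_c b) = 29.57 mm.
β₁ = 0.794, so c = a/β₁ = 29.57/0.794 = 37.24 mm.
From the linear strain diagram with ε_cu = 0.003: ε_t = 0.003 (d − c)/c = 0.003 × (415 − 37.24)/37.24 = 0.0304.
Since ε_t ≥ 0.005, the section is tension-controlled.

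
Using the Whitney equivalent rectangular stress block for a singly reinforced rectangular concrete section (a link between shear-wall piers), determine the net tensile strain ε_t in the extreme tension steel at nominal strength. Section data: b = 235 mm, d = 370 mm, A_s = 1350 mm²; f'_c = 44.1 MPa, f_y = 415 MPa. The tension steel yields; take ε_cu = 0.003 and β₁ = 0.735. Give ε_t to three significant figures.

ε_t ≈ 0.00983

a = A_s f_y/(0.85 f'_c b) = 63.60 mm.
β₁ = 0.735, so c = a/β₁ = 63.60/0.735 = 86.53 mm.
From the linear strain diagram with ε_cu = 0.003: ε_t = 0.003 (d − c)/c = 0.003 × (370 − 86.53)/86.53 = 0.00983.
Since ε_t ≥ 0.005, the section is tension-controlled.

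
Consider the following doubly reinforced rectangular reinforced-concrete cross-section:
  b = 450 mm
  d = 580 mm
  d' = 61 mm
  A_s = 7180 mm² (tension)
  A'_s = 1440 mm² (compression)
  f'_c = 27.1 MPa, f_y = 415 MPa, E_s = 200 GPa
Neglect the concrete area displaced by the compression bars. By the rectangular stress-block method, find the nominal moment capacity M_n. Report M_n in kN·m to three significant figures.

Assume both tension and compression steel yield.
Net tension couple steel: A_s − A'_s = 5740 mm².
a = (A_s − A'_s) f_y / (0.85 f'_c b) = 2382100/(0.85 × 27.1 × 450) = 229.80 mm.
c = a/β₁ = 229.80/0.85 = 270.35 mm; ε'_s = 0.003(c − d')/c = 0.0023 ≥ f_y/E_s = 0.0021, so compression steel does yield.
M_n = (A_s − A'_s) f_y (d − a/2) + A'_s f_y (d − d') = [2382100 × (580 − 114.9) + 597600 × (580 − 61)] × 10⁻⁶ = 1107.91 + 310.15 = 1418.06 kN·m.

M_n ≈ 1420 kN·m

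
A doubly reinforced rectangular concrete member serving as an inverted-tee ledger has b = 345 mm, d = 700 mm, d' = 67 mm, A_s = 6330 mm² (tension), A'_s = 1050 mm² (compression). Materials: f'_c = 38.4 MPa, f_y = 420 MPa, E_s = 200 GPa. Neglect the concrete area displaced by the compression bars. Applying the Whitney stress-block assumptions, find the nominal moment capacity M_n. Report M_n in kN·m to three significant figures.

M_n ≈ 1610 kN·m

Assume both tension and compression steel yield.
Net tension couple steel: A_s − A'_s = 5280 mm².
a = (A_s − A'_s) f_y / (0.85 f'_c b) = 2217600/(0.85 × 38.4 × 345) = 196.93 mm.
c = a/β₁ = 196.93/0.776 = 253.78 mm; ε'_s = 0.003(c − d')/c = 0.0022 ≥ f_y/E_s = 0.0021, so compression steel does yield.
M_n = (A_s − A'_s) f_y (d − a/2) + A'_s f_y (d − d') = [2217600 × (700 − 98.465) + 441000 × (700 − 67)] × 10⁻⁶ = 1333.96 + 279.15 = 1613.11 kN·m.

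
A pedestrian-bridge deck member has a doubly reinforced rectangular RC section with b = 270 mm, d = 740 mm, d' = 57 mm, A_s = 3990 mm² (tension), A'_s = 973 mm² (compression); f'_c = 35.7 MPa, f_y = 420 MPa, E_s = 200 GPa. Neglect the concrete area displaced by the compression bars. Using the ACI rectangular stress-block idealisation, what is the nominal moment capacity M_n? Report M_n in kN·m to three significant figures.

M_n ≈ 1120 kN·m

Assume both tension and compression steel yield.
Net tension couple steel: A_s − A'_s = 3017 mm².
a = (A_s − A'_s) f_y / (0.85 f'_c b) = 1267140/(0.85 × 35.7 × 270) = 154.66 mm.
c = a/β₁ = 154.66/0.795 = 194.54 mm; ε'_s = 0.003(c − d')/c = 0.0021 ≥ f_y/E_s = 0.0021, so compression steel does yield.
M_n = (A_s − A'_s) f_y (d − a/2) + A'_s f_y (d − d') = [1267140 × (740 − 77.33) + 408660 × (740 − 57)] × 10⁻⁶ = 839.70 + 279.11 = 1118.81 kN·m.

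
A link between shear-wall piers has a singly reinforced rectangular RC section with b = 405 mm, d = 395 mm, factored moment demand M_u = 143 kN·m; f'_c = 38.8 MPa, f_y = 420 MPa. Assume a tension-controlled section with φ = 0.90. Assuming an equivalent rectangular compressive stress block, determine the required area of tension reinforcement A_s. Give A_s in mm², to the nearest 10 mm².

A_s ≈ 1000 mm²

M_n = M_u/φ = 143/0.90 = 158.889 kN·m.
With M_n = 0.85 f'_c a b (d − a/2), solve the quadratic for a:
a = d − √(d² − 2M_n/(0.85 f'_c b)) = 395 − √(395² − 2 × 158.889×10⁶/(0.85 × 38.8 × 405)) = 31.36 mm.
A_s = 0.85 f'_c a b / f_y = 0.85 × 38.8 × 31.36 × 405 / 420 = 997.3 mm².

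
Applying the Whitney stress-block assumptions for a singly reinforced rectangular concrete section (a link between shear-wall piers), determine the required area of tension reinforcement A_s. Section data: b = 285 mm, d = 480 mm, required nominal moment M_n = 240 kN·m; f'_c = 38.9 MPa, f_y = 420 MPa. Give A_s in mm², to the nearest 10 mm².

With M_n = 0.85 f'_c a b (d − a/2), solve the quadratic for a:
a = d − √(d² − 2M_n/(0.85 f'_c b)) = 480 − √(480² − 2 × 240×10⁶/(0.85 × 38.9 × 285)) = 56.37 mm.
A_s = 0.85 f'_c a b / f_y = 0.85 × 38.9 × 56.37 × 285 / 420 = 1264.8 mm².

A_s ≈ 1260 mm²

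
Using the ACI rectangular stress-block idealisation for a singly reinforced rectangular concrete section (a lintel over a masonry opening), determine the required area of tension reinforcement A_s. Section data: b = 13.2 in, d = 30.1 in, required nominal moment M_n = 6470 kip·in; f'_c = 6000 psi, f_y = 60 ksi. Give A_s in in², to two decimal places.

A_s ≈ 3.80 in²

From M_n = 0.85 f'_c a b (d − a/2):
a = d − √(d² − 2M_n/(0.85 f'_c b)) = 30.1 − √(30.1² − 2 × 6470/(0.85 × 6 × 13.2)) = 3.383 in.
A_s = 0.85 f'_c a b / f_y = 0.85 × 6 × 3.383 × 13.2 / 60 = 3.796 in².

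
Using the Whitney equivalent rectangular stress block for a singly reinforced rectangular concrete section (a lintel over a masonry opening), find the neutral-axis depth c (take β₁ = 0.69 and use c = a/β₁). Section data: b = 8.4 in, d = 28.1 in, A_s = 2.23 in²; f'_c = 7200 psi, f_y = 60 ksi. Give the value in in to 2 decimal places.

c ≈ 3.77 in

T = A_s f_y = 2.23 × 60 = 133.8 kips.
a = T/(0.85 f'_c b) = 133.8/(0.85 × 7.2 × 8.4) = 2.6027 in.
With β₁ = 0.69, c = a/β₁ = 2.6027/0.69 = 3.77 in.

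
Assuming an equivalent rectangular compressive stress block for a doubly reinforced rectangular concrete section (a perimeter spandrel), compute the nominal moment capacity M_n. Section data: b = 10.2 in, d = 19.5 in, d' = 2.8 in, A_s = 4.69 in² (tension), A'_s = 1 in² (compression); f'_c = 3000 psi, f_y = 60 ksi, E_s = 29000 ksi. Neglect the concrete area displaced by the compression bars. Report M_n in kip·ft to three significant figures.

M_n ≈ 365 kip·ft

Assume both steels yield.
a = (A_s − A'_s) f_y/(0.85 f'_c b) = (4.69 − 1) × 60/(0.85 × 3 × 10.2) = 8.512 in.
c = a/β₁ = 8.512/0.85 = 10.014 in; ε'_s = 0.003(c − d')/c = 0.0022 ≥ ε_y = 0.0021, so the compression steel yields.
M_n = (A_s − A'_s) f_y (d − a/2) + A'_s f_y (d − d') = 221.4 × (19.5 − 4.256) + 60 × (19.5 − 2.8) = 3375.0 + 1002.0 = 4377.0 kip·in = 4377.0/12 = 364.75 kip·ft.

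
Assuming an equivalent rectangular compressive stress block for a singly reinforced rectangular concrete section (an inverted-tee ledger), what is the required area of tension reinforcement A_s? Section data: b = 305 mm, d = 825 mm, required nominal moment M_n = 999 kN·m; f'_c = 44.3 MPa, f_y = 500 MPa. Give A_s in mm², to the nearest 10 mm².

A_s ≈ 2600 mm²

With M_n = 0.85 f'_c a b (d − a/2), solve the quadratic for a:
a = d − √(d² − 2M_n/(0.85 f'_c b)) = 825 − √(825² − 2 × 999×10⁶/(0.85 × 44.3 × 305)) = 113.20 mm.
A_s = 0.85 f'_c a b / f_y = 0.85 × 44.3 × 113.20 × 305 / 500 = 2600.2 mm².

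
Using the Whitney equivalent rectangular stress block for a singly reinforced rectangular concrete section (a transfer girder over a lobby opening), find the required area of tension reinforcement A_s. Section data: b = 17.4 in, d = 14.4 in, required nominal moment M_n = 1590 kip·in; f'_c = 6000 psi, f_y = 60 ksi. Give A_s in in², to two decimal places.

From M_n = 0.85 f'_c a b (d − a/2):
a = d − √(d² − 2M_n/(0.85 f'_c b)) = 14.4 − √(14.4² − 2 × 1590/(0.85 × 6 × 17.4)) = 1.303 in.
A_s = 0.85 f'_c a b / f_y = 0.85 × 6 × 1.303 × 17.4 / 60 = 1.927 in².

A_s ≈ 1.93 in²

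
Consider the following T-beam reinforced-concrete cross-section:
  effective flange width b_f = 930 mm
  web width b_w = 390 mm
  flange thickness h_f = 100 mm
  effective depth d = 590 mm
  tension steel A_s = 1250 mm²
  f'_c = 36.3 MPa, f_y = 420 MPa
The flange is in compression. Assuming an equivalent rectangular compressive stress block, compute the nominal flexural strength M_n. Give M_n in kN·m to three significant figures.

Tension: T = A_s f_y = 1250 × 420 = 525000 N.
Try a within the flange: a = T/(0.85 f'_c b_f) = 525000/(0.85 × 36.3 × 930) = 18.30 mm.
Since a = 18.30 ≤ h_f = 100 mm, the stress block lies entirely in the flange; analyse as a rectangular beam of width b_f.
M_n = T(d − a/2) = 525000 × (590 − 9.15) = 304.95 × 10⁶ N·mm.
M_n = 304.95 kN·m.

M_n ≈ 305 kN·m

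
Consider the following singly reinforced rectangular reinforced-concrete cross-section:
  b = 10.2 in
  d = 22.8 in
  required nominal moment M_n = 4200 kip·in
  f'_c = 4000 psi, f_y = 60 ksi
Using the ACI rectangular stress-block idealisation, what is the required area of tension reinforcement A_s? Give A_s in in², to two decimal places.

From M_n = 0.85 f'_c a b (d − a/2):
a = d − √(d² − 2M_n/(0.85 f'_c b)) = 22.8 − √(22.8² − 2 × 4200/(0.85 × 4 × 10.2)) = 6.138 in.
A_s = 0.85 f'_c a b / f_y = 0.85 × 4 × 6.138 × 10.2 / 60 = 3.548 in².

A_s ≈ 3.55 in²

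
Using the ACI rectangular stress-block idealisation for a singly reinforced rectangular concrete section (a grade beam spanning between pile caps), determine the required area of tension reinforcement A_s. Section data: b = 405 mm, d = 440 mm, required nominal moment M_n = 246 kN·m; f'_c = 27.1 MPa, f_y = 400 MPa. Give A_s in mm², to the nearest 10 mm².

With M_n = 0.85 f'_c a b (d − a/2), solve the quadratic for a:
a = d − √(d² − 2M_n/(0.85 f'_c b)) = 440 − √(440² − 2 × 246×10⁶/(0.85 × 27.1 × 405)) = 64.68 mm.
A_s = 0.85 f'_c a b / f_y = 0.85 × 27.1 × 64.68 × 405 / 400 = 1508.5 mm².

A_s ≈ 1510 mm²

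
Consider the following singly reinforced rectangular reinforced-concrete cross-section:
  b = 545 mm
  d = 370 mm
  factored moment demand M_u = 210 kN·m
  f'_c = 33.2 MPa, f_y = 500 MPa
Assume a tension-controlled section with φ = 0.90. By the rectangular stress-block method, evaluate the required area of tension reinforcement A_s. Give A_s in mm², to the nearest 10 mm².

A_s ≈ 1340 mm²

M_n = M_u/φ = 210/0.90 = 233.333 kN·m.
With M_n = 0.85 f'_c a b (d − a/2), solve the quadratic for a:
a = d − √(d² − 2M_n/(0.85 f'_c b)) = 370 − √(370² − 2 × 233.333×10⁶/(0.85 × 33.2 × 545)) = 43.57 mm.
A_s = 0.85 f'_c a b / f_y = 0.85 × 33.2 × 43.57 × 545 / 500 = 1340.2 mm².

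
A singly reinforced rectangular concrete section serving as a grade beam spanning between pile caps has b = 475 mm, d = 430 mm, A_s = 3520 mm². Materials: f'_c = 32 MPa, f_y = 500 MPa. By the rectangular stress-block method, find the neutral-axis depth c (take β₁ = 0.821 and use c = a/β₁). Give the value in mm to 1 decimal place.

T = A_s f_y = 3520 × 500 = 1760000 N = 1760 kN.
Setting C = 0.85 f'_c a b equal to T: a = 1760000/(0.85 × 32 × 475) = 136.223 mm.
With β₁ = 0.821, c = a/β₁ = 136.223/0.821 = 165.9 mm.

c ≈ 165.9 mm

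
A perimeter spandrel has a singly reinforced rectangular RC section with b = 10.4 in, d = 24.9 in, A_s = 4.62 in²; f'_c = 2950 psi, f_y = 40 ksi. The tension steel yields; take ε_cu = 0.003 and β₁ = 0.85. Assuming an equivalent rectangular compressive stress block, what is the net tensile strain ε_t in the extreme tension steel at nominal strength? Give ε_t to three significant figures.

ε_t ≈ 0.00596

a = A_s f_y/(0.85 f'_c b) = 7.086 in.
β₁ = 0.85, so c = a/β₁ = 7.086/0.85 = 8.336 in.
From the linear strain diagram with ε_cu = 0.003: ε_t = 0.003 (d − c)/c = 0.003 × (24.9 − 8.336)/8.336 = 0.00596.
Since ε_t ≥ 0.005, the section is tension-controlled.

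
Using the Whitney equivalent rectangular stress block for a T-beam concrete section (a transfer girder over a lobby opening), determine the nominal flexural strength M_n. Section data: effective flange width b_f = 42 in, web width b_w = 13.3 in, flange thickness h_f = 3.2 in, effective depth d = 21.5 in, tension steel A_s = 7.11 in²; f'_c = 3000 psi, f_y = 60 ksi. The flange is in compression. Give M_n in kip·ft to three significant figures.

Tension: T = A_s f_y = 7.11 × 60 = 426.6 kips.
Try a within the flange: a = T/(0.85 f'_c b_f) = 426.6/(0.85 × 3 × 42) = 3.983 in.
a = 3.983 > h_f = 3.2 in: the block extends into the web. Split into flange-overhang and web parts.
C_f = 0.85 f'_c (b_f − b_w) h_f = 0.85 × 3 × (42 − 13.3) × 3.2 = 234.2 kips.
Remaining web compression depth: a_w = (T − C_f)/(0.85 f'_c b_w) = (426.6 − 234.2)/(0.85 × 3 × 13.3) = 5.673 in.
M_n = C_f(d − h_f/2) + (T − C_f)(d − a_w/2) = 234.2 × (21.5 − 1.6) + 192.4 × (21.5 − 2.8365) = 4660.6 + 3590.9 = 8251.5 kip·in.
M_n = 8251.5/12 = 687.63 kip·ft.

M_n ≈ 688 kip·ft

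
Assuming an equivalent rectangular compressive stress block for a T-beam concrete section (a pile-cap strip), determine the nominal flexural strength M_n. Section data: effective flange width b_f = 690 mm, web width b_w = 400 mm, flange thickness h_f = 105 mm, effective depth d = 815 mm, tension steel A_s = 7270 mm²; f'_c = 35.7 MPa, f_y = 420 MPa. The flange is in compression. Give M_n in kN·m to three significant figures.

M_n ≈ 2250 kN·m

Tension: T = A_s f_y = 7270 × 420 = 3053400 N.
Try a within the flange: a = T/(0.85 f'_c b_f) = 3053400/(0.85 × 35.7 × 690) = 145.83 mm.
a = 145.83 > h_f = 105 mm: the block extends into the web. Split into flange-overhang and web parts.
C_f = 0.85 f'_c (b_f − b_w) h_f = 0.85 × 35.7 × (690 − 400) × 105 = 924005 N.
Remaining web compression depth: a_w = (T − C_f)/(0.85 f'_c b_w) = (3053400 − 924005)/(0.85 × 35.7 × 400) = 175.43 mm.
M_n = C_f(d − h_f/2) + (T − C_f)(d − a_w/2) = 924005 × (815 − 52.5) + 2129395 × (815 − 87.715) = 704.55 + 1548.68 = 2253.23 × 10⁶ N·mm.
M_n = 2253.23 kN·m.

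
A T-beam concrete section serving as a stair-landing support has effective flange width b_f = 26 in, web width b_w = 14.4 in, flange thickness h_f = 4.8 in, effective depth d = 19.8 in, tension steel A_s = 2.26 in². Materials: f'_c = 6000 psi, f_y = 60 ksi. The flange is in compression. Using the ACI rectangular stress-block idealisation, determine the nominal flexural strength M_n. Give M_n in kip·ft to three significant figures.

M_n ≈ 218 kip·ft

Tension: T = A_s f_y = 2.26 × 60 = 135.6 kips.
Try a within the flange: a = T/(0.85 f'_c b_f) = 135.6/(0.85 × 6 × 26) = 1.023 in.
Since a = 1.023 ≤ h_f = 4.8 in, the stress block lies entirely in the flange; analyse as a rectangular beam of width b_f.
M_n = T(d − a/2) = 135.6 × (19.8 − 0.5115) = 2615.5 kip·in.
M_n = 2615.5/12 = 217.96 kip·ft.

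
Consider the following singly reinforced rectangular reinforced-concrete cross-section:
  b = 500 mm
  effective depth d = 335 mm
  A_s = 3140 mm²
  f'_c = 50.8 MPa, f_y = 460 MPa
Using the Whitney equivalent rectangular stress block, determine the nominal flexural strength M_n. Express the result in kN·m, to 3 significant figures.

T = A_s f_y = 3140 × 460 = 1444400 N = 1444.4 kN.
From C = T: a = T/(0.85 f'_c b) = 1444400/(0.85 × 50.8 × 500) = 66.90 mm.
M_n = T(d − a/2) = 1444.4 kN × (335 − 33.45) mm = 435.56 kN·m.

M_n ≈ 436 kN·m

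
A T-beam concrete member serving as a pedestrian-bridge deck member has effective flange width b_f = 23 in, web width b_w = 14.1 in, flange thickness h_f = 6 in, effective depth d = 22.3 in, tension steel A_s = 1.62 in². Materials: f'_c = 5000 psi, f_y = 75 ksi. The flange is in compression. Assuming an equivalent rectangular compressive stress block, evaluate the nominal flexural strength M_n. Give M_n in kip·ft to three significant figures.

M_n ≈ 219 kip·ft

Tension: T = A_s f_y = 1.62 × 75 = 121.5 kips.
Try a within the flange: a = T/(0.85 f'_c b_f) = 121.5/(0.85 × 5 × 23) = 1.243 in.
Since a = 1.243 ≤ h_f = 6 in, the stress block lies entirely in the flange; analyse as a rectangular beam of width b_f.
M_n = T(d − a/2) = 121.5 × (22.3 − 0.6215) = 2633.9 kip·in.
M_n = 2633.9/12 = 219.49 kip·ft.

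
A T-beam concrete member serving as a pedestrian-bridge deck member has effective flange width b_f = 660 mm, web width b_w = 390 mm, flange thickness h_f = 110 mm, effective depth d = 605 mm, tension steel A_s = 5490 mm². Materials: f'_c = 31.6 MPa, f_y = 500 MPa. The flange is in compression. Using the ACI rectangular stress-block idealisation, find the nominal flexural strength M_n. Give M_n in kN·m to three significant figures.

M_n ≈ 1440 kN·m

Tension: T = A_s f_y = 5490 × 500 = 2745000 N.
Try a within the flange: a = T/(0.85 f'_c b_f) = 2745000/(0.85 × 31.6 × 660) = 154.84 mm.
a = 154.84 > h_f = 110 mm: the block extends into the web. Split into flange-overhang and web parts.
C_f = 0.85 f'_c (b_f − b_w) h_f = 0.85 × 31.6 × (660 − 390) × 110 = 797742 N.
Remaining web compression depth: a_w = (T − C_f)/(0.85 f'_c b_w) = (2745000 − 797742)/(0.85 × 31.6 × 390) = 185.89 mm.
M_n = C_f(d − h_f/2) + (T − C_f)(d − a_w/2) = 797742 × (605 − 55) + 1947258 × (605 − 92.945) = 438.76 + 997.10 = 1435.86 × 10⁶ N·mm.
M_n = 1435.86 kN·m.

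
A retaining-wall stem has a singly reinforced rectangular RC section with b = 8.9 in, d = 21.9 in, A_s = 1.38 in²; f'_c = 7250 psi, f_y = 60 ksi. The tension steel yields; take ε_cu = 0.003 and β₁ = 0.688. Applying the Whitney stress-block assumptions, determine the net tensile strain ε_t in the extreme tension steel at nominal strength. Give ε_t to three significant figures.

a = A_s f_y/(0.85 f'_c b) = 1.510 in.
β₁ = 0.688, so c = a/β₁ = 1.510/0.688 = 2.195 in.
From the linear strain diagram with ε_cu = 0.003: ε_t = 0.003 (d − c)/c = 0.003 × (21.9 − 2.195)/2.195 = 0.0269.
Since ε_t ≥ 0.005, the section is tension-controlled.

ε_t ≈ 0.0269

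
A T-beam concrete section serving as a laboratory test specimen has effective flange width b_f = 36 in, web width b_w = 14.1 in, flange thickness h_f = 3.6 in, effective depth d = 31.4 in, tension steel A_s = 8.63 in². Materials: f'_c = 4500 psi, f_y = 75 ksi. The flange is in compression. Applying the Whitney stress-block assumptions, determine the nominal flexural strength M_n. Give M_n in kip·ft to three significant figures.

Tension: T = A_s f_y = 8.63 × 75 = 647.25 kips.
Try a within the flange: a = T/(0.85 f'_c b_f) = 647.25/(0.85 × 4.5 × 36) = 4.700 in.
a = 4.700 > h_f = 3.6 in: the block extends into the web. Split into flange-overhang and web parts.
C_f = 0.85 f'_c (b_f − b_w) h_f = 0.85 × 4.5 × (36 − 14.1) × 3.6 = 301.6 kips.
Remaining web compression depth: a_w = (T − C_f)/(0.85 f'_c b_w) = (647.25 − 301.6)/(0.85 × 4.5 × 14.1) = 6.409 in.
M_n = C_f(d − h_f/2) + (T − C_f)(d − a_w/2) = 301.6 × (31.4 − 1.8) + 345.65 × (31.4 − 3.2045) = 8927.4 + 9745.8 = 18673.2 kip·in.
M_n = 18673.2/12 = 1556.10 kip·ft.

M_n ≈ 1560 kip·ft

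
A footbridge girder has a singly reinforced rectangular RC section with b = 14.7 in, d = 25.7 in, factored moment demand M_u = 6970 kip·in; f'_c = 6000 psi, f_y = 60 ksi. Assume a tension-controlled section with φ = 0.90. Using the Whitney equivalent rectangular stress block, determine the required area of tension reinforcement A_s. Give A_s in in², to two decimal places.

M_n = M_u/φ = 6970/0.90 = 7744.44 kip·in.
From M_n = 0.85 f'_c a b (d − a/2):
a = d − √(d² − 2M_n/(0.85 f'_c b)) = 25.7 − √(25.7² − 2 × 7744.44/(0.85 × 6 × 14.7)) = 4.395 in.
A_s = 0.85 f'_c a b / f_y = 0.85 × 6 × 4.395 × 14.7 / 60 = 5.492 in².

A_s ≈ 5.49 in²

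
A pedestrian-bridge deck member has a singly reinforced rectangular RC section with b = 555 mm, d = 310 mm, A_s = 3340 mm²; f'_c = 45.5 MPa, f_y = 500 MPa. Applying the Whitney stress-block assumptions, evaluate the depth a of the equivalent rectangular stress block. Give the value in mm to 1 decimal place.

a ≈ 77.8 mm

T = A_s f_y = 3340 × 500 = 1670000 N = 1670 kN.
Setting C = 0.85 f'_c a b equal to T: a = 1670000/(0.85 × 45.5 × 555) = 77.8 mm.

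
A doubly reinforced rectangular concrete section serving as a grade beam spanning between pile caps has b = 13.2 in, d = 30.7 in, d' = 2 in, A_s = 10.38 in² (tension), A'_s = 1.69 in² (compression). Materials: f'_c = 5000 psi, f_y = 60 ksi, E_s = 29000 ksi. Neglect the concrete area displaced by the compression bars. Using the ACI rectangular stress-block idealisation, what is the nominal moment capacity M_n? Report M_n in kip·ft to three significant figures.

M_n ≈ 1370 kip·ft

Assume both steels yield.
a = (A_s − A'_s) f_y/(0.85 f'_c b) = (10.38 − 1.69) × 60/(0.85 × 5 × 13.2) = 9.294 in.
c = a/β₁ = 9.294/0.8 = 11.618 in; ε'_s = 0.003(c − d')/c = 0.0025 ≥ ε_y = 0.0021, so the compression steel yields.
M_n = (A_s − A'_s) f_y (d − a/2) + A'_s f_y (d − d') = 521.4 × (30.7 − 4.647) + 101.4 × (30.7 − 2) = 13584.0 + 2910.2 = 16494.2 kip·in = 16494.2/12 = 1374.52 kip·ft.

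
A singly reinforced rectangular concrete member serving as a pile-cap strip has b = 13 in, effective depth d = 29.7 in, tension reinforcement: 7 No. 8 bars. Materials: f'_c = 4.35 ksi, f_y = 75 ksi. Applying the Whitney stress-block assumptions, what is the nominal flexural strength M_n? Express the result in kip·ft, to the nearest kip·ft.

M_n ≈ 877 kip·ft

A_s = 7 × 0.79 = 5.53 in².
T = A_s f_y = 5.53 × 75 = 414.75 kips.
a = T/(0.85 f'_c b) = 414.75/(0.85 × 4.35 × 13) = 8.628 in.
M_n = T(d − a/2) = 414.75 × (29.7 − 4.314) = 10528.8 kip·in = 10528.8/12 = 877.40 kip·ft.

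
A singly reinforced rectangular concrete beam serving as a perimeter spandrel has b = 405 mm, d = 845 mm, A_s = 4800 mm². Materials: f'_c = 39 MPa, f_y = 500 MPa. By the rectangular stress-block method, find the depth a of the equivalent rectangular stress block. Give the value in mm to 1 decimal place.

a ≈ 178.8 mm

T = A_s f_y = 4800 × 500 = 2400000 N = 2400 kN.
Setting C = 0.85 f'_c a b equal to T: a = 2400000/(0.85 × 39 × 405) = 178.8 mm.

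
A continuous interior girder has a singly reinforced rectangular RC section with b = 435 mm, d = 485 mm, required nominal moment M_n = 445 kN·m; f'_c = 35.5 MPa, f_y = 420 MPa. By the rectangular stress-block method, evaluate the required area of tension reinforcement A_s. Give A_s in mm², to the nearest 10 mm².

A_s ≈ 2370 mm²

With M_n = 0.85 f'_c a b (d − a/2), solve the quadratic for a:
a = d − √(d² − 2M_n/(0.85 f'_c b)) = 485 − √(485² − 2 × 445×10⁶/(0.85 × 35.5 × 435)) = 75.83 mm.
A_s = 0.85 f'_c a b / f_y = 0.85 × 35.5 × 75.83 × 435 / 420 = 2369.9 mm².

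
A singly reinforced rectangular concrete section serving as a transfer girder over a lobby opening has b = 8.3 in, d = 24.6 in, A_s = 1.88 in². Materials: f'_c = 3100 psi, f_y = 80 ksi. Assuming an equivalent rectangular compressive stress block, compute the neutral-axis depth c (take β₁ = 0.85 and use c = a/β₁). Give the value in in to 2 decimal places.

c ≈ 8.09 in

T = A_s f_y = 1.88 × 80 = 150.4 kips.
a = T/(0.85 f'_c b) = 150.4/(0.85 × 3.1 × 8.3) = 6.8768 in.
With β₁ = 0.85, c = a/β₁ = 6.8768/0.85 = 8.09 in.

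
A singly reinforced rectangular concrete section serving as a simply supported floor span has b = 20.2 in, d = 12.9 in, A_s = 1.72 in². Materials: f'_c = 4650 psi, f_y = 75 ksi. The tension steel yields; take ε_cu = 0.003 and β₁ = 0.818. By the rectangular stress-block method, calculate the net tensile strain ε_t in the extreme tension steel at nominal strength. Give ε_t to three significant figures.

a = A_s f_y/(0.85 f'_c b) = 1.616 in.
β₁ = 0.818, so c = a/β₁ = 1.616/0.818 = 1.976 in.
From the linear strain diagram with ε_cu = 0.003: ε_t = 0.003 (d − c)/c = 0.003 × (12.9 − 1.976)/1.976 = 0.0166.
Since ε_t ≥ 0.005, the section is tension-controlled.

ε_t ≈ 0.0166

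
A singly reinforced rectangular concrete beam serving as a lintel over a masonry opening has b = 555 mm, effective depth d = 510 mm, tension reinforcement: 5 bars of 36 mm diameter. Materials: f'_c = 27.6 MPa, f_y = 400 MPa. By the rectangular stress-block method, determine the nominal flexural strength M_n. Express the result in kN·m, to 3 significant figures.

A_s = 5 × 1018 = 5090 mm².
T = A_s f_y = 5090 × 400 = 2036000 N = 2036 kN.
From C = T: a = T/(0.85 f'_c b) = 2036000/(0.85 × 27.6 × 555) = 156.37 mm.
M_n = T(d − a/2) = 2036 kN × (510 − 78.185) mm = 879.18 kN·m.

M_n ≈ 879 kN·m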